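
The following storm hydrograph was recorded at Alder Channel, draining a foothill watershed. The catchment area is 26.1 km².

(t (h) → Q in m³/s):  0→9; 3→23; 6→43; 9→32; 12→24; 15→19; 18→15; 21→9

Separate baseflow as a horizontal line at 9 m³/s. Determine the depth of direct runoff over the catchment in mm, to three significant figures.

d ≈ 42.2 mm

Direct runoff: 0.0, 14.0, 34.0, 23.0, 15.0, 10.0, 6.0, 0.0 m³/s; ΣQ_DR = 102.0 m³/s.
V = ΣQ_DR · Δt = 102.0 × 10800 s = 1.102 × 10^6 m³.
Over A = 26.1 km², depth = V / A = 42.2 mm.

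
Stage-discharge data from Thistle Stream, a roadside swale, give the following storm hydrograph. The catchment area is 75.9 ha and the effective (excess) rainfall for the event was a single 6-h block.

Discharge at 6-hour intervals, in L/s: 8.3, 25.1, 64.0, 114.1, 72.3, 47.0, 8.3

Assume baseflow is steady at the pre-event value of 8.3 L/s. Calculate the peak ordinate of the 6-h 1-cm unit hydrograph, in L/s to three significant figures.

U_p ≈ 132 L/s

Direct runoff: 0.0, 16.8, 55.7, 105.8, 64.0, 38.7, 0.0 L/s; ΣQ_DR = 281.0 L/s, peak = 105.8 L/s.
Runoff depth d = ΣQ_DR·Δt / A = 281.0 × 21600 / (75.9 ha) = 7.997 mm.
The 1-cm UH is the DRH scaled by (10 mm)/d, so U_p = 105.8 × 10/7.997 = 132 L/s.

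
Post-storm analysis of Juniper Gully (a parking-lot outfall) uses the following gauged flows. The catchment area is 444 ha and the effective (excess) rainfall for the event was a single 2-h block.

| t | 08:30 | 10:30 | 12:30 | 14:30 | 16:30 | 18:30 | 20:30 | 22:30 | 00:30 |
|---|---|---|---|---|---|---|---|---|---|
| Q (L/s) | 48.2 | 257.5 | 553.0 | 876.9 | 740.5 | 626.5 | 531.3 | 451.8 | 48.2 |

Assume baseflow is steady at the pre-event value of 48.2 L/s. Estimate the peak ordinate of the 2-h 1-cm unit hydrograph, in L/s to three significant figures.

Direct runoff: 0.0, 209.3, 504.8, 828.7, 692.3, 578.3, 483.1, 403.6, 0.0 L/s; ΣQ_DR = 3700 L/s, peak = 828.7 L/s.
Runoff depth d = ΣQ_DR·Δt / A = 3700 × 7200 / (444 ha) = 6.000 mm.
The 1-cm UH is the DRH scaled by (10 mm)/d, so U_p = 828.7 × 10/6.000 = 1380 L/s.

U_p ≈ 1380 L/s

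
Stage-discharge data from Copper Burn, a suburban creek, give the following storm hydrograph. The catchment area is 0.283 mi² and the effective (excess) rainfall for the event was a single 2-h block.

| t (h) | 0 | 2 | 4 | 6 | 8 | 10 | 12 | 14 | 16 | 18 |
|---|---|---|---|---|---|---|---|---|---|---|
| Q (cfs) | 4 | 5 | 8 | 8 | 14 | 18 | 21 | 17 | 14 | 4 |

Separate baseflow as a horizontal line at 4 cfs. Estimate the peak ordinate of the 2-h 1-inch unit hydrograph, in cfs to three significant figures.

Direct runoff: 0.0, 1.0, 4.0, 4.0, 10.0, 14.0, 17.0, 13.0, 10.0, 0.0 cfs; ΣQ_DR = 73.00 cfs, peak = 17.0 cfs.
Runoff depth d = ΣQ_DR·Δt / A = 73.00 × 7200 / (0.283 mi²) = 0.7994 in.
The 1-inch UH is the DRH scaled by (1 in)/d, so U_p = 17.0 × 1/0.7994 = 21.3 cfs.

U_p ≈ 21.3 cfs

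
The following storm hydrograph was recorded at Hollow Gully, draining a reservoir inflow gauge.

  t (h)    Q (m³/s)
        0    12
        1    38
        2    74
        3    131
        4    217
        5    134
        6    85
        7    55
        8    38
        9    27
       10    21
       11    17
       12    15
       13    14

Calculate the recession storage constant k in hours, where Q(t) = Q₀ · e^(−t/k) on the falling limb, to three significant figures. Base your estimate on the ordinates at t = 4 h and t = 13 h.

k ≈ 3.28 h

On the falling limb, Q drops from 217 to 14 m³/s between t = 4 h and t = 13 h (Δt = 9 h).
k = −Δt / ln(Q₂/Q₁) = −9 / ln(14/217) = 3.28 h.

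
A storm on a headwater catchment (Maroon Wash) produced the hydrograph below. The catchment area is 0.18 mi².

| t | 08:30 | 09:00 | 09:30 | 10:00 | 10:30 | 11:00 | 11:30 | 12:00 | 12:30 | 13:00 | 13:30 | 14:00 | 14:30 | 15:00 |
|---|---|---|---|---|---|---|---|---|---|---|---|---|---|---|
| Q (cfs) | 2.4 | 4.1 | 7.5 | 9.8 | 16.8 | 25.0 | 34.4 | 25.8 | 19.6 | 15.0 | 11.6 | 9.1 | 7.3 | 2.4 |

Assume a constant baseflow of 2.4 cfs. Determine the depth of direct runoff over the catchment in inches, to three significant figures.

d ≈ 0.677 in

Direct runoff: 0.0, 1.7, 5.1, 7.4, 14.4, 22.6, 32.0, 23.4, 17.2, 12.6, 9.2, 6.7, 4.9, 0.0 cfs; ΣQ_DR = 157.2 cfs.
V = ΣQ_DR · Δt = 157.2 × 1800 s = 2.830 × 10^5 ft³.
Over A = 0.18 mi², depth = V / A = 0.677 in.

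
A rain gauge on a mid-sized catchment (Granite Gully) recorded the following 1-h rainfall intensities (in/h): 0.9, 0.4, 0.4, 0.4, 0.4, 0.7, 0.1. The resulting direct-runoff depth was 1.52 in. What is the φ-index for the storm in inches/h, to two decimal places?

φ ≈ 0.28 in/h

Only the 6 blocks with intensity above φ contribute runoff: 0.9, 0.4, 0.4, 0.4, 0.4, 0.7 in/h.
Σ(I−φ)·Δt = d  ⇒  (0.9+0.4+0.4+0.4+0.4+0.7 − 6φ)·1 = 1.52
φ = (3.200 − 1.52/1) / 6 = 0.28 in/h.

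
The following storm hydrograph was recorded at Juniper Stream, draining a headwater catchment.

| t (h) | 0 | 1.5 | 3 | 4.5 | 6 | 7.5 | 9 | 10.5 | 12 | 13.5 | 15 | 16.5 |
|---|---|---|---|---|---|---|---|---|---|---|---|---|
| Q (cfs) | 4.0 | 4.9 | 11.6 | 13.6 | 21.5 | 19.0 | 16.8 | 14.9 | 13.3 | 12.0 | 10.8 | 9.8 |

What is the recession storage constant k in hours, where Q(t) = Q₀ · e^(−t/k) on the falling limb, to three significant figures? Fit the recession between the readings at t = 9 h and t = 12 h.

On the falling limb, Q drops from 16.8 to 13.3 cfs between t = 9 h and t = 12 h (Δt = 3 h).
k = −Δt / ln(Q₂/Q₁) = −3 / ln(13.3/16.8) = 12.8 h.

k ≈ 12.8 h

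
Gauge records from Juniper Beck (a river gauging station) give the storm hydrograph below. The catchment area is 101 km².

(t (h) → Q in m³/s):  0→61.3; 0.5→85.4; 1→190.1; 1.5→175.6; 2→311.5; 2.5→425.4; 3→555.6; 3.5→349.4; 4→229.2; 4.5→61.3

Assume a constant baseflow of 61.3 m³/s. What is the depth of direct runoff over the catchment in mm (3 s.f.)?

d ≈ 32.6 mm

Direct runoff: 0.0, 24.1, 128.8, 114.3, 250.2, 364.1, 494.3, 288.1, 167.9, 0.0 m³/s; ΣQ_DR = 1832 m³/s.
V = ΣQ_DR · Δt = 1832 × 1800 s = 3.297 × 10^6 m³.
Over A = 101 km², depth = V / A = 32.6 mm.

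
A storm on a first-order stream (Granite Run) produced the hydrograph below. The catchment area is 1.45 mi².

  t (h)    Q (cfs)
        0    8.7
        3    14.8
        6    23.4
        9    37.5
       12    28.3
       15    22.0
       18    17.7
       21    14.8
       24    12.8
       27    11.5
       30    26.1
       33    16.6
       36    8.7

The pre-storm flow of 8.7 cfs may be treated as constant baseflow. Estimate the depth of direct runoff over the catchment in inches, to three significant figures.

Direct runoff: 0.0, 6.1, 14.7, 28.8, 19.6, 13.3, 9.0, 6.1, 4.1, 2.8, 17.4, 7.9, 0.0 cfs; ΣQ_DR = 129.8 cfs.
V = ΣQ_DR · Δt = 129.8 × 10800 s = 1.402 × 10^6 ft³.
Over A = 1.45 mi², depth = V / A = 0.416 in.

d ≈ 0.416 in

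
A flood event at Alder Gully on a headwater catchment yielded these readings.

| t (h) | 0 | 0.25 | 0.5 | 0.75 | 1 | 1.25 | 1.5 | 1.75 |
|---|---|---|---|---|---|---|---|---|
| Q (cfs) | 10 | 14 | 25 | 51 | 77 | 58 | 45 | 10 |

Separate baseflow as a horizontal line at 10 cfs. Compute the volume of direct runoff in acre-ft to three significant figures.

Direct-runoff ordinates (Q − Q_b): 0.0, 4.0, 15.0, 41.0, 67.0, 48.0, 35.0, 0.0 cfs.
ΣQ_DR = 210.0 cfs.
With Δt = 0.25 h = 900 s, V = ΣQ_DR · Δt = 210.0 × 900 = 1.89 × 10^5 ft³ = 4.34 acre-ft.

V ≈ 4.34 acre-ft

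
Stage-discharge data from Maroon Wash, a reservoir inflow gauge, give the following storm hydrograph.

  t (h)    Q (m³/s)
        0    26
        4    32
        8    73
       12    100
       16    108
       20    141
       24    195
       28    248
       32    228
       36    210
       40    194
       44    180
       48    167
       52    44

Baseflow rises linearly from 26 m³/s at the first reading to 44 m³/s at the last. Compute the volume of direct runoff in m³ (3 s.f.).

V ≈ 2.10 × 10^7 m³

Direct-runoff ordinates (Q − Q_b): 0.00, 4.62, 44.23, 69.85, 76.46, 108.08, 160.69, 212.31, 190.92, 171.54, 154.15, 138.77, 124.38, 0.00 m³/s.
ΣQ_DR = 1456 m³/s.
With Δt = 4 h = 14400 s, V = ΣQ_DR · Δt = 1456 × 14400 = 2.10 × 10^7 m³.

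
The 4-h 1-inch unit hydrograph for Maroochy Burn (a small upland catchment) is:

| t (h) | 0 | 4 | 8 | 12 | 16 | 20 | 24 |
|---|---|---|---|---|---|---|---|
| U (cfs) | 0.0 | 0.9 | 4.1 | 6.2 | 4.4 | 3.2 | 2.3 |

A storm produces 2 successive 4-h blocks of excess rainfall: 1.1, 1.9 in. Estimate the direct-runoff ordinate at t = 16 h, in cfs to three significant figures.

Q ≈ 16.6 cfs

By discrete convolution, Q_j = Σ (P_i / 1 in) · U_{j−i}.
At t = 16 h (j=4): Q = (1.1/1)·4.4 + (1.9/1)·6.2 = 16.6 cfs.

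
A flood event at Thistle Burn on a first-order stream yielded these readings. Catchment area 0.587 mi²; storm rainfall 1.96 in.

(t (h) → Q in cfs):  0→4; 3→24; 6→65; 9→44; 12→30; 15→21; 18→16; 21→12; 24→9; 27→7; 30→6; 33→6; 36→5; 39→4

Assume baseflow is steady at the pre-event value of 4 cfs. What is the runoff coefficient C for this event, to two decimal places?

C ≈ 0.80

ΣQ_DR = 197.0 cfs; V = ΣQ_DR·Δt = 2.128 × 10^6 ft³.
Runoff depth d = V / A = 1.560 in.
C = d / P = 1.560 / 1.96 = 0.80.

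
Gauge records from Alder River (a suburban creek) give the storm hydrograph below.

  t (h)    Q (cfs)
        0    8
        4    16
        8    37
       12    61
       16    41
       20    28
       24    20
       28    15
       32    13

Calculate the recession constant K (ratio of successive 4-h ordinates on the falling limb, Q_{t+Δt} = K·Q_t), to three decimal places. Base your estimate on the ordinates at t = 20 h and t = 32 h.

Using the recession-limb readings at t = 20 h and t = 32 h: Q falls from 28 to 13 cfs over 3 intervals.
K = (Q₂/Q₁)^(1/3) = (13/28)^(1/3) = 0.774.

K ≈ 0.774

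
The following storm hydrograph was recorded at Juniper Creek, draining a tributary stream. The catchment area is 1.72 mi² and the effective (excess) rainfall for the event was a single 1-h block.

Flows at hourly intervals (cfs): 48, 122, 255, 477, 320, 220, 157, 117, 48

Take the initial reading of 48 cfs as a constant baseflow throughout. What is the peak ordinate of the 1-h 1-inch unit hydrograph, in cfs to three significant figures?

Direct runoff: 0.0, 74.0, 207.0, 429.0, 272.0, 172.0, 109.0, 69.0, 0.0 cfs; ΣQ_DR = 1332 cfs, peak = 429.0 cfs.
Runoff depth d = ΣQ_DR·Δt / A = 1332 × 3600 / (1.72 mi²) = 1.200 in.
The 1-inch UH is the DRH scaled by (1 in)/d, so U_p = 429.0 × 1/1.200 = 357 cfs.

U_p ≈ 357 cfs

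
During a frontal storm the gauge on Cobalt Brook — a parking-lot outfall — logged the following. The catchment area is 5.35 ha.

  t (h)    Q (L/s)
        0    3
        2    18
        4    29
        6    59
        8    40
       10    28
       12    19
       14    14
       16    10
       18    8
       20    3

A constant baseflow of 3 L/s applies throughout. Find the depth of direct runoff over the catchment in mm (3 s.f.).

Direct runoff: 0.0, 15.0, 26.0, 56.0, 37.0, 25.0, 16.0, 11.0, 7.0, 5.0, 0.0 L/s; ΣQ_DR = 198.0 L/s.
V = ΣQ_DR · Δt = 198.0 × 7200 s = 1.426 × 10^6 L.
Over A = 5.35 ha, depth = V / A = 26.6 mm.

d ≈ 26.6 mm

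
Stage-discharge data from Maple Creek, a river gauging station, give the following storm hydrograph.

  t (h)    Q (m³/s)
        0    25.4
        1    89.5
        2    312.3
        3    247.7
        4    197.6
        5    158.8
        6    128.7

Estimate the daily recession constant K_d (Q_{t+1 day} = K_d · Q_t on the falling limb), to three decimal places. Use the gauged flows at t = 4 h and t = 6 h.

K_d ≈ 0.006

Between t = 4 h and t = 6 h the flow falls from 197.6 to 128.7 m³/s over 2×1 h = 2 h.
Per-interval ratio K = (128.7/197.6)^(1/2) = 0.8070; K_d = K^(24/1) = 0.006.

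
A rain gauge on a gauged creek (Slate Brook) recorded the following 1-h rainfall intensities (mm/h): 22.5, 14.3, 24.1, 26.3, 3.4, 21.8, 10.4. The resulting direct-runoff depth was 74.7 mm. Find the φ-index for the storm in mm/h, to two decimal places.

Only the 6 blocks with intensity above φ contribute runoff: 22.5, 14.3, 24.1, 26.3, 21.8, 10.4 mm/h.
Σ(I−φ)·Δt = d  ⇒  (22.5+14.3+24.1+26.3+21.8+10.4 − 6φ)·1 = 74.7
φ = (119.4 − 74.7/1) / 6 = 7.45 mm/h.

φ ≈ 7.45 mm/h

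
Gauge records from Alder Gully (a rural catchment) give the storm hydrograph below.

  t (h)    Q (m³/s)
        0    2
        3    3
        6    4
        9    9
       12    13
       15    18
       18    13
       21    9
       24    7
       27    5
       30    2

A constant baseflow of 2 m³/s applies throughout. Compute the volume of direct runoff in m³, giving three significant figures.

Direct-runoff ordinates (Q − Q_b): 0.0, 1.0, 2.0, 7.0, 11.0, 16.0, 11.0, 7.0, 5.0, 3.0, 0.0 m³/s.
ΣQ_DR = 63.00 m³/s.
With Δt = 3 h = 10800 s, V = ΣQ_DR · Δt = 63.00 × 10800 = 6.80 × 10^5 m³.

V ≈ 6.80 × 10^5 m³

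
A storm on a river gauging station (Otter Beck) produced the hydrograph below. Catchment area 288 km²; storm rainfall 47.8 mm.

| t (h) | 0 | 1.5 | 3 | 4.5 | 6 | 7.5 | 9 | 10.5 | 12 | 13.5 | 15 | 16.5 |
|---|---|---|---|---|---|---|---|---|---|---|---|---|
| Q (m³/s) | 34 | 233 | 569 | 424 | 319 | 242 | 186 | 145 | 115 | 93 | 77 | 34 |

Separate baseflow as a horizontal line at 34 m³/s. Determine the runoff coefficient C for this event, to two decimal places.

C ≈ 0.81

ΣQ_DR = 2063 m³/s; V = ΣQ_DR·Δt = 1.114 × 10^7 m³.
Runoff depth d = V / A = 38.68 mm.
C = d / P = 38.68 / 47.8 = 0.81.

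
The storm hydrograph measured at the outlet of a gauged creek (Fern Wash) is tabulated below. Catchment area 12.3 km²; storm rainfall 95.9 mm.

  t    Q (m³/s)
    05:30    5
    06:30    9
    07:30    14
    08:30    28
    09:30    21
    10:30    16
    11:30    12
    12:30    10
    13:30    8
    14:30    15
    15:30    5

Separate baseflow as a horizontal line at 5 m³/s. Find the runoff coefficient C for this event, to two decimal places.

C ≈ 0.27

ΣQ_DR = 88.00 m³/s; V = ΣQ_DR·Δt = 3.168 × 10^5 m³.
Runoff depth d = V / A = 25.76 mm.
C = d / P = 25.76 / 95.9 = 0.27.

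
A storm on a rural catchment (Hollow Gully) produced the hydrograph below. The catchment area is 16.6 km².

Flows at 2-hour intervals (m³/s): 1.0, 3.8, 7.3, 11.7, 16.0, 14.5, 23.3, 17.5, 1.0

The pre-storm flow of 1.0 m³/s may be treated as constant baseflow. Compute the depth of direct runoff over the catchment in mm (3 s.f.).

d ≈ 37.8 mm

Direct runoff: 0.0, 2.8, 6.3, 10.7, 15.0, 13.5, 22.3, 16.5, 0.0 m³/s; ΣQ_DR = 87.10 m³/s.
V = ΣQ_DR · Δt = 87.10 × 7200 s = 6.271 × 10^5 m³.
Over A = 16.6 km², depth = V / A = 37.8 mm.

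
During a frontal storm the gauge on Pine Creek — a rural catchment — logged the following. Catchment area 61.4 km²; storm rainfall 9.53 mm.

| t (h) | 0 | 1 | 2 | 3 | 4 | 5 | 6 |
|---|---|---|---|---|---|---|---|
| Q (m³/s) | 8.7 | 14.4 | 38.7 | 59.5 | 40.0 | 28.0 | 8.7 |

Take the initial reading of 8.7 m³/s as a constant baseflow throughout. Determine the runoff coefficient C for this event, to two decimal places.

C ≈ 0.84

ΣQ_DR = 137.1 m³/s; V = ΣQ_DR·Δt = 4.936 × 10^5 m³.
Runoff depth d = V / A = 8.038 mm.
C = d / P = 8.038 / 9.53 = 0.84.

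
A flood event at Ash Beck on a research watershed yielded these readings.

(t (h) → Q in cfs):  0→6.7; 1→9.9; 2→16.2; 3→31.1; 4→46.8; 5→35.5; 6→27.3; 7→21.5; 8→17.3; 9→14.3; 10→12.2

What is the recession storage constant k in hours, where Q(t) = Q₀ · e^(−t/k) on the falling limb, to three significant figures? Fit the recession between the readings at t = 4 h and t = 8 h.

k ≈ 4.02 h

On the falling limb, Q drops from 46.8 to 17.3 cfs between t = 4 h and t = 8 h (Δt = 4 h).
k = −Δt / ln(Q₂/Q₁) = −4 / ln(17.3/46.8) = 4.02 h.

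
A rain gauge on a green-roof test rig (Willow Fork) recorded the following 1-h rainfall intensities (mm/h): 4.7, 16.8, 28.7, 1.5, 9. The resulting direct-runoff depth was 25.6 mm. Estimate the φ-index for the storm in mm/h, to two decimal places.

Only the 2 blocks with intensity above φ contribute runoff: 16.8, 28.7 mm/h.
Σ(I−φ)·Δt = d  ⇒  (16.8+28.7 − 2φ)·1 = 25.6
φ = (45.50 − 25.6/1) / 2 = 9.95 mm/h.

φ ≈ 9.95 mm/h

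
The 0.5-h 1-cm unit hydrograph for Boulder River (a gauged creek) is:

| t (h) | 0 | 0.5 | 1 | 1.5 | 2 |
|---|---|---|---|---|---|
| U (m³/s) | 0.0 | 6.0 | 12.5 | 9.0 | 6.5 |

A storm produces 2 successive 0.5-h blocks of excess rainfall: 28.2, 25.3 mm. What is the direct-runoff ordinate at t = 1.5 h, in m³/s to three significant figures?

By discrete convolution, Q_j = Σ (P_i / 10 mm) · U_{j−i}.
At t = 1.5 h (j=3): Q = (28.2/10)·9.0 + (25.3/10)·12.5 = 57.0 m³/s.

Q ≈ 57.0 m³/s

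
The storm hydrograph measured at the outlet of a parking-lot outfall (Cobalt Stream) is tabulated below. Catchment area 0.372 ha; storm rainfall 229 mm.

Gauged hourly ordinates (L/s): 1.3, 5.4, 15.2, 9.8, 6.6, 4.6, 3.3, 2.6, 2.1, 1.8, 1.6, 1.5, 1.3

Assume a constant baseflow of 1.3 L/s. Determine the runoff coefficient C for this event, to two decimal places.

ΣQ_DR = 40.20 L/s; V = ΣQ_DR·Δt = 1.447 × 10^5 L.
Runoff depth d = V / A = 38.90 mm.
C = d / P = 38.90 / 229 = 0.17.

C ≈ 0.17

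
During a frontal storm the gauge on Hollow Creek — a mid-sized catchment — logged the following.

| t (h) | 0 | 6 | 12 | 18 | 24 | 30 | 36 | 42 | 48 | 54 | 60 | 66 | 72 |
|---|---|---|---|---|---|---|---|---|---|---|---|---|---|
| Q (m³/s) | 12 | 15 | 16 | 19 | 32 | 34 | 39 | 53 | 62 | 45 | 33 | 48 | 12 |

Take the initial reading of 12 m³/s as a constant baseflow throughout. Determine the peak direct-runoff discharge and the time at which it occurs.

Q_p = 50.0 m³/s at t = 48 h

Subtracting baseflow gives direct-runoff ordinates: 0.0, 3.0, 4.0, 7.0, 20.0, 22.0, 27.0, 41.0, 50.0, 33.0, 21.0, 36.0, 0.0 m³/s.
The maximum is 50.0 m³/s, occurring at the reading for t = 48 h.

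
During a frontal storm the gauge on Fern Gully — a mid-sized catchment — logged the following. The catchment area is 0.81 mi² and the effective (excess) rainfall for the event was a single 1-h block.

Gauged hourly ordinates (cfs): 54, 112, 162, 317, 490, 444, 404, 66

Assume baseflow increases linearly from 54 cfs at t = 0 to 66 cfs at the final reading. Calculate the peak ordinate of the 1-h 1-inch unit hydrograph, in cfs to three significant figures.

U_p ≈ 143 cfs

Direct runoff: 0.00, 56.29, 104.57, 257.86, 429.14, 381.43, 339.71, 0.00 cfs; ΣQ_DR = 1569 cfs, peak = 429.14 cfs.
Runoff depth d = ΣQ_DR·Δt / A = 1569 × 3600 / (0.81 mi²) = 3.002 in.
The 1-inch UH is the DRH scaled by (1 in)/d, so U_p = 429.14 × 1/3.002 = 143 cfs.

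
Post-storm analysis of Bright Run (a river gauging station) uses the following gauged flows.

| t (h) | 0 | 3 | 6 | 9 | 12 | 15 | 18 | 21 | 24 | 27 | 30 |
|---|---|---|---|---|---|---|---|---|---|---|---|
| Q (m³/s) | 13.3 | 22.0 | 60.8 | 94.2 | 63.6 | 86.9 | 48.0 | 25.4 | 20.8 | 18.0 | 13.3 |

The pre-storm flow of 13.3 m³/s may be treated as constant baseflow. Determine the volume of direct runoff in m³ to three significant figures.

Direct-runoff ordinates (Q − Q_b): 0.0, 8.7, 47.5, 80.9, 50.3, 73.6, 34.7, 12.1, 7.5, 4.7, 0.0 m³/s.
ΣQ_DR = 320.0 m³/s.
With Δt = 3 h = 10800 s, V = ΣQ_DR · Δt = 320.0 × 10800 = 3.46 × 10^6 m³.

V ≈ 3.46 × 10^6 m³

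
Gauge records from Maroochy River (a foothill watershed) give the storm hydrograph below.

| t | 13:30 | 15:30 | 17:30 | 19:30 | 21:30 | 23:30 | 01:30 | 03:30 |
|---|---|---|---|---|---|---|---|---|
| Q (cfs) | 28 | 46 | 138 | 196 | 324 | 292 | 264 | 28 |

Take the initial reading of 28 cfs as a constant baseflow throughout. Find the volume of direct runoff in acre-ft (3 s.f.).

V ≈ 180 acre-ft

Direct-runoff ordinates (Q − Q_b): 0.0, 18.0, 110.0, 168.0, 296.0, 264.0, 236.0, 0.0 cfs.
ΣQ_DR = 1092 cfs.
With Δt = 2 h = 7200 s, V = ΣQ_DR · Δt = 1092 × 7200 = 7.86 × 10^6 ft³ = 180 acre-ft.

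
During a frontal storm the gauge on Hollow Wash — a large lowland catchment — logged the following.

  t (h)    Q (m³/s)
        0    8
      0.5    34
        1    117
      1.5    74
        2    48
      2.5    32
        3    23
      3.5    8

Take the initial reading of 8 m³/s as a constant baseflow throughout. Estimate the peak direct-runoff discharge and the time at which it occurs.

Q_p = 109.0 m³/s at t = 1 h

Subtracting baseflow gives direct-runoff ordinates: 0.0, 26.0, 109.0, 66.0, 40.0, 24.0, 15.0, 0.0 m³/s.
The maximum is 109.0 m³/s, occurring at the reading for t = 1 h.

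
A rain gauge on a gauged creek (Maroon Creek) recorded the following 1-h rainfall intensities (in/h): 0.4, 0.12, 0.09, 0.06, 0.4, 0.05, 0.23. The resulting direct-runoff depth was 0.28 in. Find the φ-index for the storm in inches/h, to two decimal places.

φ ≈ 0.26 in/h

Only the 2 blocks with intensity above φ contribute runoff: 0.4, 0.4 in/h.
Σ(I−φ)·Δt = d  ⇒  (0.4+0.4 − 2φ)·1 = 0.28
φ = (0.8000 − 0.28/1) / 2 = 0.26 in/h.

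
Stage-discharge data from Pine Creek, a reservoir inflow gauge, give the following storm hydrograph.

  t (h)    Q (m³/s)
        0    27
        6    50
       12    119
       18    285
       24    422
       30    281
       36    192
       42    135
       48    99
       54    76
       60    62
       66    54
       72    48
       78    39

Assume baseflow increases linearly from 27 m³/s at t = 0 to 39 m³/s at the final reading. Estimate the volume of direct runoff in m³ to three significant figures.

Direct-runoff ordinates (Q − Q_b): 0.00, 22.08, 90.15, 255.23, 391.31, 249.38, 159.46, 101.54, 64.62, 40.69, 25.77, 16.85, 9.92, 0.00 m³/s.
ΣQ_DR = 1427 m³/s.
With Δt = 6 h = 21600 s, V = ΣQ_DR · Δt = 1427 × 21600 = 3.08 × 10^7 m³.

V ≈ 3.08 × 10^7 m³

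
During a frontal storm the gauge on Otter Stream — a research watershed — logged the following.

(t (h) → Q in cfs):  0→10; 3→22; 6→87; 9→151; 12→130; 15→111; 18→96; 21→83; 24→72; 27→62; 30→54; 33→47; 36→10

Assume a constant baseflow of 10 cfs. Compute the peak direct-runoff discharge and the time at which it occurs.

Subtracting baseflow gives direct-runoff ordinates: 0.0, 12.0, 77.0, 141.0, 120.0, 101.0, 86.0, 73.0, 62.0, 52.0, 44.0, 37.0, 0.0 cfs.
The maximum is 141.0 cfs, occurring at the reading for t = 9 h.

Q_p = 141.0 cfs at t = 9 h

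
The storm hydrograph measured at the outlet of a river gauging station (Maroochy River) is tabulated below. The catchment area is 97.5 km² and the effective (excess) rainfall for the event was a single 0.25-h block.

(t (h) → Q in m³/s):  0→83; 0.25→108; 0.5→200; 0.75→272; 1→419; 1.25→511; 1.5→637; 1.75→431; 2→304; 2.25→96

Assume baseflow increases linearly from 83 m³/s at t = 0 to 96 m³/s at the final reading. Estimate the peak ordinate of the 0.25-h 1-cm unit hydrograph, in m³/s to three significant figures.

Direct runoff: 0.00, 23.56, 114.11, 184.67, 330.22, 420.78, 545.33, 337.89, 209.44, 0.00 m³/s; ΣQ_DR = 2166 m³/s, peak = 545.33 m³/s.
Runoff depth d = ΣQ_DR·Δt / A = 2166 × 900 / (97.5 km²) = 19.99 mm.
The 1-cm UH is the DRH scaled by (10 mm)/d, so U_p = 545.33 × 10/19.99 = 273 m³/s.

U_p ≈ 273 m³/s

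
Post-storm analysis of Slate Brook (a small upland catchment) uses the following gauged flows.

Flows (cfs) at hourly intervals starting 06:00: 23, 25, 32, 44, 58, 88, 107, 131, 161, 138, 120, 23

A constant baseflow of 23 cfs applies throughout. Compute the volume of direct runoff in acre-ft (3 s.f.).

V ≈ 55.7 acre-ft

Direct-runoff ordinates (Q − Q_b): 0.0, 2.0, 9.0, 21.0, 35.0, 65.0, 84.0, 108.0, 138.0, 115.0, 97.0, 0.0 cfs.
ΣQ_DR = 674.0 cfs.
With Δt = 1 h = 3600 s, V = ΣQ_DR · Δt = 674.0 × 3600 = 2.43 × 10^6 ft³ = 55.7 acre-ft.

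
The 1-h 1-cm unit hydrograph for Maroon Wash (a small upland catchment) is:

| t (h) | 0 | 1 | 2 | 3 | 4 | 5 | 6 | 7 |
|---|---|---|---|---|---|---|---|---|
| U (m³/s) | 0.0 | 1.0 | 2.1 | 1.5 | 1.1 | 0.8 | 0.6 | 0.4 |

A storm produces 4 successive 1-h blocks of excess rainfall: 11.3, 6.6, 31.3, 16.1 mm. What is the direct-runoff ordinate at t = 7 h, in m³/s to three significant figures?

By discrete convolution, Q_j = Σ (P_i / 10 mm) · U_{j−i}.
At t = 7 h (j=7): Q = (11.3/10)·0.4 + (6.6/10)·0.6 + (31.3/10)·0.8 + (16.1/10)·1.1 = 5.12 m³/s.

Q ≈ 5.12 m³/s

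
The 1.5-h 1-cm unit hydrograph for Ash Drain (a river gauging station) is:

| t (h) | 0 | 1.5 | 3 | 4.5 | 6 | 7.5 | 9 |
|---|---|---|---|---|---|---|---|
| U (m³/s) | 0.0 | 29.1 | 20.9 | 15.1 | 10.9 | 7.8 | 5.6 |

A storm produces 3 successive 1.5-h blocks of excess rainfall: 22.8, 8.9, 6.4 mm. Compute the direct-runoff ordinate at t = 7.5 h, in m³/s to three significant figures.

Q ≈ 37.1 m³/s

By discrete convolution, Q_j = Σ (P_i / 10 mm) · U_{j−i}.
At t = 7.5 h (j=5): Q = (22.8/10)·7.8 + (8.9/10)·10.9 + (6.4/10)·15.1 = 37.1 m³/s.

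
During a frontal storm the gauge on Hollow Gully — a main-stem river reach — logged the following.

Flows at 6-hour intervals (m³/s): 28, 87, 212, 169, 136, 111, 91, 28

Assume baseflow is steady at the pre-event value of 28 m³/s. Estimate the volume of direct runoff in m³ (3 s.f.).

V ≈ 1.38 × 10^7 m³

Direct-runoff ordinates (Q − Q_b): 0.0, 59.0, 184.0, 141.0, 108.0, 83.0, 63.0, 0.0 m³/s.
ΣQ_DR = 638.0 m³/s.
With Δt = 6 h = 21600 s, V = ΣQ_DR · Δt = 638.0 × 21600 = 1.38 × 10^7 m³.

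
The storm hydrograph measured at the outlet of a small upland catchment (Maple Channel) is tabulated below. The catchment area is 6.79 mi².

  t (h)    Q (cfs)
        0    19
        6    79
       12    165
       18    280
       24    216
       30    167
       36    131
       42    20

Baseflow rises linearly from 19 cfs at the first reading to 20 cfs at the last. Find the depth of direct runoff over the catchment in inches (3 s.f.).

d ≈ 1.26 in

Direct runoff: 0.00, 59.86, 145.71, 260.57, 196.43, 147.29, 111.14, 0.00 cfs; ΣQ_DR = 921.0 cfs.
V = ΣQ_DR · Δt = 921.0 × 21600 s = 1.989 × 10^7 ft³.
Over A = 6.79 mi², depth = V / A = 1.26 in.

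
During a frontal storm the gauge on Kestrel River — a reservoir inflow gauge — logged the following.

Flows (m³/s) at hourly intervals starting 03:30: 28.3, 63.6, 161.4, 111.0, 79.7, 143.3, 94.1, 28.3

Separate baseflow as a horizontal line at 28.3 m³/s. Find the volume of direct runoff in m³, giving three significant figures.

Direct-runoff ordinates (Q − Q_b): 0.0, 35.3, 133.1, 82.7, 51.4, 115.0, 65.8, 0.0 m³/s.
ΣQ_DR = 483.3 m³/s.
With Δt = 1 h = 3600 s, V = ΣQ_DR · Δt = 483.3 × 3600 = 1.74 × 10^6 m³.

V ≈ 1.74 × 10^6 m³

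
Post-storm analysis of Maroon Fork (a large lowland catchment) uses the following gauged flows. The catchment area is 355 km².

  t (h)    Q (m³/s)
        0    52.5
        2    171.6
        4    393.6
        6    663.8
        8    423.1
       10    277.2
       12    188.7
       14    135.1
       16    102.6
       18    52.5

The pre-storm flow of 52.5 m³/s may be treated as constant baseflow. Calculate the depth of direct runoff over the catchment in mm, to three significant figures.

Direct runoff: 0.0, 119.1, 341.1, 611.3, 370.6, 224.7, 136.2, 82.6, 50.1, 0.0 m³/s; ΣQ_DR = 1936 m³/s.
V = ΣQ_DR · Δt = 1936 × 7200 s = 1.394 × 10^7 m³.
Over A = 355 km², depth = V / A = 39.3 mm.

d ≈ 39.3 mm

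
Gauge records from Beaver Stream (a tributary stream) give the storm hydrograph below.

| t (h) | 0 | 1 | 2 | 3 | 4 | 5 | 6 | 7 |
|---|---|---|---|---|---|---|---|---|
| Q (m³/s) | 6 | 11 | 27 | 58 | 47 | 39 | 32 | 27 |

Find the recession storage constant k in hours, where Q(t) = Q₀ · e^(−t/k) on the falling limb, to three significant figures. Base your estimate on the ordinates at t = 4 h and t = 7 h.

k ≈ 5.41 h

On the falling limb, Q drops from 47 to 27 m³/s between t = 4 h and t = 7 h (Δt = 3 h).
k = −Δt / ln(Q₂/Q₁) = −3 / ln(27/47) = 5.41 h.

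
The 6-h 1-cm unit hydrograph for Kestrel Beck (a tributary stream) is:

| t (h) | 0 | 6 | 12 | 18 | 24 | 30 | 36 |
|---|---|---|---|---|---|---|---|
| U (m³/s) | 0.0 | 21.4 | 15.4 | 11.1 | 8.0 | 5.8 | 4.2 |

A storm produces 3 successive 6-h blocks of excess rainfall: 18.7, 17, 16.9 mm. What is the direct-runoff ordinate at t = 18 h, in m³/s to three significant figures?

By discrete convolution, Q_j = Σ (P_i / 10 mm) · U_{j−i}.
At t = 18 h (j=3): Q = (18.7/10)·11.1 + (17/10)·15.4 + (16.9/10)·21.4 = 83.1 m³/s.

Q ≈ 83.1 m³/s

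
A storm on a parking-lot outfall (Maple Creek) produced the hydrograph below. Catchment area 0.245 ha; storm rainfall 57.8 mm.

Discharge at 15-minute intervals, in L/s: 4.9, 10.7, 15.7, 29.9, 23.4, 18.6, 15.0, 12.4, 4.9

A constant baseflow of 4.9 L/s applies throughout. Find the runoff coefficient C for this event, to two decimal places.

ΣQ_DR = 91.40 L/s; V = ΣQ_DR·Δt = 82260 L.
Runoff depth d = V / A = 33.58 mm.
C = d / P = 33.58 / 57.8 = 0.58.

C ≈ 0.58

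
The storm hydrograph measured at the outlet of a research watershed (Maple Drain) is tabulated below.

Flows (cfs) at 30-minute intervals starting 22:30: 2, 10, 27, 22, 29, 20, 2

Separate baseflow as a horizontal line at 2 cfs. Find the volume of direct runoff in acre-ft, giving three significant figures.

V ≈ 4.05 acre-ft

Direct-runoff ordinates (Q − Q_b): 0.0, 8.0, 25.0, 20.0, 27.0, 18.0, 0.0 cfs.
ΣQ_DR = 98.00 cfs.
With Δt = 0.5 h = 1800 s, V = ΣQ_DR · Δt = 98.00 × 1800 = 1.76 × 10^5 ft³ = 4.05 acre-ft.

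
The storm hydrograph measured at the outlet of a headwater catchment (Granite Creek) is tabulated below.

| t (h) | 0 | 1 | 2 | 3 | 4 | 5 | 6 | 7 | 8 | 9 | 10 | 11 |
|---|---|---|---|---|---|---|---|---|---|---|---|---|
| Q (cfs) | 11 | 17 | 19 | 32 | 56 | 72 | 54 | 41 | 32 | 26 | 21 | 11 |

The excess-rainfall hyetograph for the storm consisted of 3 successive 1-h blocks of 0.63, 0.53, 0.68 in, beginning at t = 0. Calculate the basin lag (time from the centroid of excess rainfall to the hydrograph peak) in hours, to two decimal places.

Centroid of excess rainfall: t_c = Σ P_i·t̄_i / ΣP_i = 1.5272 h (block centres at 0.5, 1.5, 2.5 h).
Hydrograph peak occurs at t = 5 h, so basin lag t_L = 5 − 1.5272 = 3.47 h.

t_L ≈ 3.47 h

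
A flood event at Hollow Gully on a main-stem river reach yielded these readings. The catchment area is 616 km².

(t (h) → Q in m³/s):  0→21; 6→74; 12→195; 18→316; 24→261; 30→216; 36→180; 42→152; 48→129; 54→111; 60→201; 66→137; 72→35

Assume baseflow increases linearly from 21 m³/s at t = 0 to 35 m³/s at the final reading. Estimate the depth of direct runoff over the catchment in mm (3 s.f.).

Direct runoff: 0.00, 51.83, 171.67, 291.50, 235.33, 189.17, 152.00, 122.83, 98.67, 79.50, 168.33, 103.17, 0.00 m³/s; ΣQ_DR = 1664 m³/s.
V = ΣQ_DR · Δt = 1664 × 21600 s = 3.594 × 10^7 m³.
Over A = 616 km², depth = V / A = 58.3 mm.

d ≈ 58.3 mm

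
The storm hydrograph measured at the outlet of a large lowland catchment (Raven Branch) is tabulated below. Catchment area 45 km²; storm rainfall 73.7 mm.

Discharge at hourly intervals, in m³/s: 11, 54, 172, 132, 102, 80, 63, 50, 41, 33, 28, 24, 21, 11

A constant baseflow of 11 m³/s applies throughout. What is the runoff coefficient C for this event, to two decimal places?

C ≈ 0.73

ΣQ_DR = 668.0 m³/s; V = ΣQ_DR·Δt = 2.405 × 10^6 m³.
Runoff depth d = V / A = 53.44 mm.
C = d / P = 53.44 / 73.7 = 0.73.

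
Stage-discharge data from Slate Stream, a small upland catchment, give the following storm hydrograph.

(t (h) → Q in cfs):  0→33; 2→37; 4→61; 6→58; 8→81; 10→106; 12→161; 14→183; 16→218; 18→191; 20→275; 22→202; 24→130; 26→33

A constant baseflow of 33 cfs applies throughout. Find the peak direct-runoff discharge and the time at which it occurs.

Subtracting baseflow gives direct-runoff ordinates: 0.0, 4.0, 28.0, 25.0, 48.0, 73.0, 128.0, 150.0, 185.0, 158.0, 242.0, 169.0, 97.0, 0.0 cfs.
The maximum is 242.0 cfs, occurring at the reading for t = 20 h.

Q_p = 242.0 cfs at t = 20 h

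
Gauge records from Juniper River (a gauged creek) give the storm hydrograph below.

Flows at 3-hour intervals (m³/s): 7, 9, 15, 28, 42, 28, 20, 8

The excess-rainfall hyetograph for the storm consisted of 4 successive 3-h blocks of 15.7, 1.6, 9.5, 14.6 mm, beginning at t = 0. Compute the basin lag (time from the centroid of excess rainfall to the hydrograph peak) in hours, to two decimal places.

t_L ≈ 5.83 h

Centroid of excess rainfall: t_c = Σ P_i·t̄_i / ΣP_i = 6.1667 h (block centres at 1.5, 4.5, 7.5, 10.5 h).
Hydrograph peak occurs at t = 12 h, so basin lag t_L = 12 − 6.1667 = 5.83 h.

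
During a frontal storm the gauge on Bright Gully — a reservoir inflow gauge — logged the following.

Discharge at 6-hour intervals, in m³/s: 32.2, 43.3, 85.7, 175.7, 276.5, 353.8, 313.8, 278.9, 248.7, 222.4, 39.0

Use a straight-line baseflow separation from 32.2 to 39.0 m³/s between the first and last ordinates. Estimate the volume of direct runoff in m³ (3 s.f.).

Direct-runoff ordinates (Q − Q_b): 0.00, 10.42, 52.14, 141.46, 241.58, 318.20, 277.52, 241.94, 211.06, 184.08, 0.00 m³/s.
ΣQ_DR = 1678 m³/s.
With Δt = 6 h = 21600 s, V = ΣQ_DR · Δt = 1678 × 21600 = 3.63 × 10^7 m³.

V ≈ 3.63 × 10^7 m³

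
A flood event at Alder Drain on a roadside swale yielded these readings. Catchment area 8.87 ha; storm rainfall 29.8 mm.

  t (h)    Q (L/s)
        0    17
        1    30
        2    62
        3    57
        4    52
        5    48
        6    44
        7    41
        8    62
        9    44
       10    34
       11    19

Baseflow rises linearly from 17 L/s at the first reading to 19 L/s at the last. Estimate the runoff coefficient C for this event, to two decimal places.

ΣQ_DR = 294.0 L/s; V = ΣQ_DR·Δt = 1.058 × 10^6 L.
Runoff depth d = V / A = 11.93 mm.
C = d / P = 11.93 / 29.8 = 0.40.

C ≈ 0.40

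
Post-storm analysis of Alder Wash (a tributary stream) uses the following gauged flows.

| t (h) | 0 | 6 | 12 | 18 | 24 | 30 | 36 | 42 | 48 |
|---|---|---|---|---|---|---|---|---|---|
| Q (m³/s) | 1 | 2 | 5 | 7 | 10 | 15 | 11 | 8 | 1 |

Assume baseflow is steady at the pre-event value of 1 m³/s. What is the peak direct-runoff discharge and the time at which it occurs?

Q_p = 14.0 m³/s at t = 30 h

Subtracting baseflow gives direct-runoff ordinates: 0.0, 1.0, 4.0, 6.0, 9.0, 14.0, 10.0, 7.0, 0.0 m³/s.
The maximum is 14.0 m³/s, occurring at the reading for t = 30 h.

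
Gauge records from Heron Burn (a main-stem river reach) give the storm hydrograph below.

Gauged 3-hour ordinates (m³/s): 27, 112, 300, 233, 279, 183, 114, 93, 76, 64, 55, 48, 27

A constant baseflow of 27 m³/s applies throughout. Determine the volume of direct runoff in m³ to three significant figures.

Direct-runoff ordinates (Q − Q_b): 0.0, 85.0, 273.0, 206.0, 252.0, 156.0, 87.0, 66.0, 49.0, 37.0, 28.0, 21.0, 0.0 m³/s.
ΣQ_DR = 1260 m³/s.
With Δt = 3 h = 10800 s, V = ΣQ_DR · Δt = 1260 × 10800 = 1.36 × 10^7 m³.

V ≈ 1.36 × 10^7 m³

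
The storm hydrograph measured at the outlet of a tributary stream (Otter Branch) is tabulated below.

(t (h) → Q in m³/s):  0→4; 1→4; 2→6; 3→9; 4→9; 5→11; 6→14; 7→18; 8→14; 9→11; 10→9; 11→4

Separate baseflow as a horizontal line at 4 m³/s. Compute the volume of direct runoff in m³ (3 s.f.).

Direct-runoff ordinates (Q − Q_b): 0.0, 0.0, 2.0, 5.0, 5.0, 7.0, 10.0, 14.0, 10.0, 7.0, 5.0, 0.0 m³/s.
ΣQ_DR = 65.00 m³/s.
With Δt = 1 h = 3600 s, V = ΣQ_DR · Δt = 65.00 × 3600 = 2.34 × 10^5 m³.

V ≈ 2.34 × 10^5 m³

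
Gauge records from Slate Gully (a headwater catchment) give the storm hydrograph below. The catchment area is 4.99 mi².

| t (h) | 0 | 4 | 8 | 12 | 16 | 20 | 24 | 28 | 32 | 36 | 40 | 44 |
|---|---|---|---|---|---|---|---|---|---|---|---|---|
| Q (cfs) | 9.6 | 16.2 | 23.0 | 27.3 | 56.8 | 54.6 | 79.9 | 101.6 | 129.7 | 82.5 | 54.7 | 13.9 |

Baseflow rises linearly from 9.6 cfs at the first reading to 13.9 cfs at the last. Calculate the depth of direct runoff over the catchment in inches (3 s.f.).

d ≈ 0.632 in

Direct runoff: 0.00, 6.21, 12.62, 16.53, 45.64, 43.05, 67.95, 89.26, 116.97, 69.38, 41.19, 0.00 cfs; ΣQ_DR = 508.8 cfs.
V = ΣQ_DR · Δt = 508.8 × 14400 s = 7.327 × 10^6 ft³.
Over A = 4.99 mi², depth = V / A = 0.632 in.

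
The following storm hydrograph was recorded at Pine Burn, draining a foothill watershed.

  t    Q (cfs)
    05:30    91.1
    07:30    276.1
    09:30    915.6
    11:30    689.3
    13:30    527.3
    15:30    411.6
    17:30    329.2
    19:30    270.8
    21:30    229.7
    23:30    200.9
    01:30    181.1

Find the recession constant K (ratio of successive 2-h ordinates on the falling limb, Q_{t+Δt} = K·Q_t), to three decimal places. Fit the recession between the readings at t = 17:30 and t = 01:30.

Using the recession-limb readings at t = 17:30 and t = 01:30: Q falls from 329.2 to 181.1 cfs over 4 intervals.
K = (Q₂/Q₁)^(1/4) = (181.1/329.2)^(1/4) = 0.861.

K ≈ 0.861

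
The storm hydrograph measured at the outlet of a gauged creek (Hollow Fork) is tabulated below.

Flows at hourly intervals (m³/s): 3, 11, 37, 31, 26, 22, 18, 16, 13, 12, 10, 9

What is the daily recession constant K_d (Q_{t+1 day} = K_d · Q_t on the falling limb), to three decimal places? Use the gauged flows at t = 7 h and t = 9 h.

K_d ≈ 0.032

Between t = 7 h and t = 9 h the flow falls from 16 to 12 m³/s over 2×1 h = 2 h.
Per-interval ratio K = (12/16)^(1/2) = 0.8660; K_d = K^(24/1) = 0.032.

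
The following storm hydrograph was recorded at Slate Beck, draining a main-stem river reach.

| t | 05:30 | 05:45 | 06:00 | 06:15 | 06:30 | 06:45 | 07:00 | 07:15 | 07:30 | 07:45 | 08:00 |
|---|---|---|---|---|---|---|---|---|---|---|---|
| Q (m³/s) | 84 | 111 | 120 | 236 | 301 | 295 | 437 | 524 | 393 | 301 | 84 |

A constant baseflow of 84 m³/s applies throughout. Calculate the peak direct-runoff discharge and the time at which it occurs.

Subtracting baseflow gives direct-runoff ordinates: 0.0, 27.0, 36.0, 152.0, 217.0, 211.0, 353.0, 440.0, 309.0, 217.0, 0.0 m³/s.
The maximum is 440.0 m³/s, occurring at the reading for t = 07:15.

Q_p = 440.0 m³/s at t = 07:15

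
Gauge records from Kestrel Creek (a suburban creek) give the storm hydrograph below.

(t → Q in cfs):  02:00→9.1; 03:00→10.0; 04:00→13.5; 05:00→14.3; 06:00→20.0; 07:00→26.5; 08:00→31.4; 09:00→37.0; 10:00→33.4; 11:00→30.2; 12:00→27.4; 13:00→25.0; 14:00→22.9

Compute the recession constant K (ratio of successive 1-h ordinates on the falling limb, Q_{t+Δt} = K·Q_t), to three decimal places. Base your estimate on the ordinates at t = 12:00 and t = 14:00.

Using the recession-limb readings at t = 12:00 and t = 14:00: Q falls from 27.4 to 22.9 cfs over 2 intervals.
K = (Q₂/Q₁)^(1/2) = (22.9/27.4)^(1/2) = 0.914.

K ≈ 0.914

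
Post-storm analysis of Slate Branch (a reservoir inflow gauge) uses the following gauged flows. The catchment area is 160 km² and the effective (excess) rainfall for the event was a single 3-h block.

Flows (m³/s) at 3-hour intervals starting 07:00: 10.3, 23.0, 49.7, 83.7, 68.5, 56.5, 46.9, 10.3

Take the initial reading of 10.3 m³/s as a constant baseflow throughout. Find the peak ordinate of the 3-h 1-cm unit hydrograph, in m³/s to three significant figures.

Direct runoff: 0.0, 12.7, 39.4, 73.4, 58.2, 46.2, 36.6, 0.0 m³/s; ΣQ_DR = 266.5 m³/s, peak = 73.4 m³/s.
Runoff depth d = ΣQ_DR·Δt / A = 266.5 × 10800 / (160 km²) = 17.99 mm.
The 1-cm UH is the DRH scaled by (10 mm)/d, so U_p = 73.4 × 10/17.99 = 40.8 m³/s.

U_p ≈ 40.8 m³/s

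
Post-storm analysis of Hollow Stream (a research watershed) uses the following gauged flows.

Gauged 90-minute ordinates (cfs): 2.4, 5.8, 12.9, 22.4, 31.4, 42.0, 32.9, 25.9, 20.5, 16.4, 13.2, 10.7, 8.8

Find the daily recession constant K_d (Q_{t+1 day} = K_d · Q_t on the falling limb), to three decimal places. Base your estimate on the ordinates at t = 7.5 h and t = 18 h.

K_d ≈ 0.028

Between t = 7.5 h and t = 18 h the flow falls from 42.0 to 8.8 cfs over 7×1.5 h = 10.5 h.
Per-interval ratio K = (8.8/42.0)^(1/7) = 0.7999; K_d = K^(24/1.5) = 0.028.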